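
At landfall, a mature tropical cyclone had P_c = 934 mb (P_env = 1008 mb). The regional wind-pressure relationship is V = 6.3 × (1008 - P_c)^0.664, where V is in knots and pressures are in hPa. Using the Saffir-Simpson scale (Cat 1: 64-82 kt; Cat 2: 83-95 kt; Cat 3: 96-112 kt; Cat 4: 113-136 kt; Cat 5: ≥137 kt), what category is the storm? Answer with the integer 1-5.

3

ΔP = 1008 − 934 = 74 mb.
V ≈ 6.3 × 74^0.664 = 6.3 × 17.42 ≈ 110 kt.
110 kt falls in the Category 3 band.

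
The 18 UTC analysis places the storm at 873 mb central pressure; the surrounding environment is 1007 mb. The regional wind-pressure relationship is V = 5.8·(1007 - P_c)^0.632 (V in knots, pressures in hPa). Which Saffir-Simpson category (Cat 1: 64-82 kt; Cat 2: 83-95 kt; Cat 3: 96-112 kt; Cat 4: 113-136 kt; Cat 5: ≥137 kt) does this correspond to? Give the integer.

ΔP = 1007 − 873 = 134 mb.
V ≈ 5.8 × 134^0.632 = 5.8 × 22.10 ≈ 128 kt.
128 kt falls in the Category 4 band.

4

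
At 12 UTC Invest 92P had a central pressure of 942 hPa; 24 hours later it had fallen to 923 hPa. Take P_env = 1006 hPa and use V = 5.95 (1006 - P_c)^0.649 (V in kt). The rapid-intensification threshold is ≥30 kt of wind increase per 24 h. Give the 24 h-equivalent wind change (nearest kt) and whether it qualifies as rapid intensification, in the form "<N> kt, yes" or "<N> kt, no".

V₁: ΔP = 64, V ≈ 5.95 × 64^0.649 ≈ 88.46 kt.
V₂: ΔP = 83, V ≈ 5.95 × 83^0.649 ≈ 104.71 kt.
ΔV over 24 h = 16.25 kt → 24 h equivalent = 16.25 × 24/24 ≈ 16.25 kt.
16 kt < 30 kt ⇒ not rapid intensification.

16 kt, no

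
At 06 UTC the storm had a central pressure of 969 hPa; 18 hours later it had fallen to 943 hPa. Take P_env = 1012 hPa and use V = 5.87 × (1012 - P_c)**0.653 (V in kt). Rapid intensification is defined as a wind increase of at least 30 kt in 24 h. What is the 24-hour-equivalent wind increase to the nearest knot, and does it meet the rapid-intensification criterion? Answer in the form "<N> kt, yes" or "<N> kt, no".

33 kt, yes

V₁: ΔP = 43, V ≈ 5.87 × 43^0.653 ≈ 68.44 kt.
V₂: ΔP = 69, V ≈ 5.87 × 69^0.653 ≈ 93.20 kt.
ΔV over 18 h = 24.76 kt → 24 h equivalent = 24.76 × 24/18 ≈ 33.01 kt.
33 kt ≥ 30 kt ⇒ rapid intensification.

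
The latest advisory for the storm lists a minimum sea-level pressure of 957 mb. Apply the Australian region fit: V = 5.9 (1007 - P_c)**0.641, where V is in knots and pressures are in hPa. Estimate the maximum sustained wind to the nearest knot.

ΔP = 1007 − 957 = 50 mb.
50^0.641 ≈ 12.276.
V ≈ 5.9 × 12.276 ≈ 72.4 kt.

72 kt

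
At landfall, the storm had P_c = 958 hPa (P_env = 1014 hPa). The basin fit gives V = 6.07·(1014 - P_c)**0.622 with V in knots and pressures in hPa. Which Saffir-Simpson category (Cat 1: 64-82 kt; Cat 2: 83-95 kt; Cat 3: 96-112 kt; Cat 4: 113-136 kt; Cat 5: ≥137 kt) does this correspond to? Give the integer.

1

ΔP = 1014 − 958 = 56 hPa.
V ≈ 6.07 × 56^0.622 = 6.07 × 12.23 ≈ 74 kt.
74 kt falls in the Category 1 band.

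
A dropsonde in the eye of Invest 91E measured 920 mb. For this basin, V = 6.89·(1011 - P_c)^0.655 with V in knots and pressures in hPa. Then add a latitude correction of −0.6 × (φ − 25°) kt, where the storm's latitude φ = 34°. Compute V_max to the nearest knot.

127 kt

ΔP = 1011 − 920 = 91 mb.
91^0.655 ≈ 19.194.
V ≈ 6.89 × 19.194 ≈ 132.2 kt.
Latitude correction: −0.6 × (34 − 25) = -5.4 kt.
Corrected V ≈ 126.8 kt → 127 kt.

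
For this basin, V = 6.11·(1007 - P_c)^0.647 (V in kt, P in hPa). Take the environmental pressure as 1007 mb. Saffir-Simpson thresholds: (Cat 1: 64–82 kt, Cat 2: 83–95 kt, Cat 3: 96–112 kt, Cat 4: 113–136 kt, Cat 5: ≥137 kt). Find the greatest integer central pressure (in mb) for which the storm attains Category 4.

Category 4 begins at V = 113 kt.
Required ΔP = (113/6.11)^(1/0.647) = 18.494^1.546 ≈ 90.85 mb.
P_c ≤ 1007 − 90.85 = 916.15, so the highest integer P_c is 916 mb.

916 mb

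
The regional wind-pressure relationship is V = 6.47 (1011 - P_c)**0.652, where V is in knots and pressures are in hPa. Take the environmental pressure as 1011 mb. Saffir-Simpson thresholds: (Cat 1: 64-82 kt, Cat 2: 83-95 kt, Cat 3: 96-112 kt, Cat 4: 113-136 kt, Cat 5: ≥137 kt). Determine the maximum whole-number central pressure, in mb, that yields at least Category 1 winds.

977 mb

Category 1 begins at V = 64 kt.
Required ΔP = (64/6.47)^(1/0.652) = 9.892^1.534 ≈ 33.61 mb.
P_c ≤ 1011 − 33.61 = 977.39, so the highest integer P_c is 977 mb.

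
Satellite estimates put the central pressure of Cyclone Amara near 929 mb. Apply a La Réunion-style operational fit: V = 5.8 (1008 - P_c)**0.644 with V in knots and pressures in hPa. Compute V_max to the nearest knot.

ΔP = 1008 − 929 = 79 mb.
79^0.644 ≈ 16.675.
V ≈ 5.8 × 16.675 ≈ 96.7 kt.

97 kt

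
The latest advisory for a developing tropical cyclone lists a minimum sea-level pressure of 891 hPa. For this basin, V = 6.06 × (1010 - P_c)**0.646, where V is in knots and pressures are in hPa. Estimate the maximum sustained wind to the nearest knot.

ΔP = 1010 − 891 = 119 hPa.
119^0.646 ≈ 21.918.
V ≈ 6.06 × 21.918 ≈ 132.8 kt.

133 kt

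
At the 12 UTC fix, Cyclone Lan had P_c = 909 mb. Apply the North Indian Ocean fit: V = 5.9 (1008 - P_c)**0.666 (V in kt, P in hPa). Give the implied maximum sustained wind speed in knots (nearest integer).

ΔP = 1008 − 909 = 99 mb.
99^0.666 ≈ 21.335.
V ≈ 5.9 × 21.335 ≈ 125.9 kt.

126 kt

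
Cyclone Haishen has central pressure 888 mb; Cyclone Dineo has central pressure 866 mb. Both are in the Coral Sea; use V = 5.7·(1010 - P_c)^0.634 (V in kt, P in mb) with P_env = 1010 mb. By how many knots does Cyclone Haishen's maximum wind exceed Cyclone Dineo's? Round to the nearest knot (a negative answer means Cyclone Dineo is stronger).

Cyclone Haishen: ΔP = 122; V ≈ 5.7 × 122^0.634 ≈ 119.85 kt.
Cyclone Dineo: ΔP = 144; V ≈ 5.7 × 144^0.634 ≈ 133.13 kt.
Difference ≈ 119.85 − 133.13 = -13.28 → -13 kt.

-13 kt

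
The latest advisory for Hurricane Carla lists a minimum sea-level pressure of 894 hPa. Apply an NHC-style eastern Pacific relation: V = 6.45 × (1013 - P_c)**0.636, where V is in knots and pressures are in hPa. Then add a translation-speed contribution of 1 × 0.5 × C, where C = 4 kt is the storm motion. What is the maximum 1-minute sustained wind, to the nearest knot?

ΔP = 1013 − 894 = 119 hPa.
119^0.636 ≈ 20.895.
V ≈ 6.45 × 20.895 ≈ 134.8 kt.
Translation term: 1 × 0.5 × 4 = 2 kt.
Corrected V ≈ 136.8 kt → 137 kt.

137 kt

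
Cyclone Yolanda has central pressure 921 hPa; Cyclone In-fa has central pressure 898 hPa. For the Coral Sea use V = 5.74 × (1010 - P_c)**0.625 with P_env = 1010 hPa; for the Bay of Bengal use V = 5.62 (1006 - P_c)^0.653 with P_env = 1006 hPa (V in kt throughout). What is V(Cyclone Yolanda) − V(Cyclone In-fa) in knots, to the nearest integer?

Cyclone Yolanda: ΔP = 89; V ≈ 5.74 × 89^0.625 ≈ 94.90 kt.
Cyclone In-fa: ΔP = 108; V ≈ 5.62 × 108^0.653 ≈ 119.55 kt.
Difference ≈ 94.90 − 119.55 = -24.65 → -25 kt.

-25 kt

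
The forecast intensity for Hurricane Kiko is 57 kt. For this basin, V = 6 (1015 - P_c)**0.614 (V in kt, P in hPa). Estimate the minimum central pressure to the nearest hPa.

976 hPa

ΔP = (V / 6)^(1/0.614) = (57/6)^1.629.
57/6 = 9.500; 9.500^1.629 ≈ 39.12 hPa.
P_c = 1015 − 39.12 = 975.88 ≈ 976 hPa.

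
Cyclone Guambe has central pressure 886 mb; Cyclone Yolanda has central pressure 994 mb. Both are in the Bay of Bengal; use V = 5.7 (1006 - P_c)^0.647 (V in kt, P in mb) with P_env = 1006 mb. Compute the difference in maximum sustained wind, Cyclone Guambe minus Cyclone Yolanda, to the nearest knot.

98 kt

Cyclone Guambe: ΔP = 120; V ≈ 5.7 × 120^0.647 ≈ 126.21 kt.
Cyclone Yolanda: ΔP = 12; V ≈ 5.7 × 12^0.647 ≈ 28.45 kt.
Difference ≈ 126.21 − 28.45 = 97.76 → 98 kt.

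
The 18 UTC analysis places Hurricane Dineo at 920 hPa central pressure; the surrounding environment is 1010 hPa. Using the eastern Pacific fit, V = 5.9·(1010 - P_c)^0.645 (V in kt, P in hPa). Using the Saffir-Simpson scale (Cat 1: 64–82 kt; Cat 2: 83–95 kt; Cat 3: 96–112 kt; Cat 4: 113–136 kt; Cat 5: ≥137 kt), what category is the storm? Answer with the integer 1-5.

3

ΔP = 1010 − 920 = 90 hPa.
V ≈ 5.9 × 90^0.645 = 5.9 × 18.22 ≈ 107 kt.
107 kt falls in the Category 3 band.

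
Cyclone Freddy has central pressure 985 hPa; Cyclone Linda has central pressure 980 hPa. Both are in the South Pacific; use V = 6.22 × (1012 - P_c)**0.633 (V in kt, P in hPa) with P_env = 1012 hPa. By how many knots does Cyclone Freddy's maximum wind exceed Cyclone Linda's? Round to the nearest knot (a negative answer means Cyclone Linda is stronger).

Cyclone Freddy: ΔP = 27; V ≈ 6.22 × 27^0.633 ≈ 50.10 kt.
Cyclone Linda: ΔP = 32; V ≈ 6.22 × 32^0.633 ≈ 55.79 kt.
Difference ≈ 50.10 − 55.79 = -5.69 → -6 kt.

-6 kt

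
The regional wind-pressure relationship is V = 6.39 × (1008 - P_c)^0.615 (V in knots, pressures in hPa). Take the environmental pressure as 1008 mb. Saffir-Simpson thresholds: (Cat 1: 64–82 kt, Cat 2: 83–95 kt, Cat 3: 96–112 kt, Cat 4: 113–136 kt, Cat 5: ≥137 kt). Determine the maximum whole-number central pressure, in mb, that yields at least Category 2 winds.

943 mb

Category 2 begins at V = 83 kt.
Required ΔP = (83/6.39)^(1/0.615) = 12.989^1.626 ≈ 64.67 mb.
P_c ≤ 1008 − 64.67 = 943.33, so the highest integer P_c is 943 mb.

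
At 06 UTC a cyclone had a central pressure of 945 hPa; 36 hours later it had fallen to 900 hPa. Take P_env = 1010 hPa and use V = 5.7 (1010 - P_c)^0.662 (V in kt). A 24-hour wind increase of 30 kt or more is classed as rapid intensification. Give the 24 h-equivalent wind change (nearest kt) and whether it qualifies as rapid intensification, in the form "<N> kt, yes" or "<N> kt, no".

25 kt, no

V₁: ΔP = 65, V ≈ 5.7 × 65^0.662 ≈ 90.37 kt.
V₂: ΔP = 110, V ≈ 5.7 × 110^0.662 ≈ 128.02 kt.
ΔV over 36 h = 37.65 kt → 24 h equivalent = 37.65 × 24/36 ≈ 25.10 kt.
25 kt < 30 kt ⇒ not rapid intensification.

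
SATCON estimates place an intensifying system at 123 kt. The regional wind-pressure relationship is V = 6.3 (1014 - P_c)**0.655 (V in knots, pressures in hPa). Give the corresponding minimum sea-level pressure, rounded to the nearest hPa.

921 hPa

ΔP = (V / 6.3)^(1/0.655) = (123/6.3)^1.527.
123/6.3 = 19.524; 19.524^1.527 ≈ 93.40 hPa.
P_c = 1014 − 93.40 = 920.60 ≈ 921 hPa.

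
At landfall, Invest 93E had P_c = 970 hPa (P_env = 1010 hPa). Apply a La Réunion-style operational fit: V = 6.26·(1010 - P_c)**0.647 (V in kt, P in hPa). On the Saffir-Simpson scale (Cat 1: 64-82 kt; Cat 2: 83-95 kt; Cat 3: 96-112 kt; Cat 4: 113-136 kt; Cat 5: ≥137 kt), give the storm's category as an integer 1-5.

ΔP = 1010 − 970 = 40 hPa.
V ≈ 6.26 × 40^0.647 = 6.26 × 10.88 ≈ 68 kt.
68 kt falls in the Category 1 band.

1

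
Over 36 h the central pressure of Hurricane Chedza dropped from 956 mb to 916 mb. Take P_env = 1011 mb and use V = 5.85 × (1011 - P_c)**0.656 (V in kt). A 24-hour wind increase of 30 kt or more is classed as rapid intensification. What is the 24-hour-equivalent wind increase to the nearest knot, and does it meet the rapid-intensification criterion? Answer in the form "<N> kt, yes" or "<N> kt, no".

23 kt, no

V₁: ΔP = 55, V ≈ 5.85 × 55^0.656 ≈ 81.07 kt.
V₂: ΔP = 95, V ≈ 5.85 × 95^0.656 ≈ 116.02 kt.
ΔV over 36 h = 34.95 kt → 24 h equivalent = 34.95 × 24/36 ≈ 23.30 kt.
23 kt < 30 kt ⇒ not rapid intensification.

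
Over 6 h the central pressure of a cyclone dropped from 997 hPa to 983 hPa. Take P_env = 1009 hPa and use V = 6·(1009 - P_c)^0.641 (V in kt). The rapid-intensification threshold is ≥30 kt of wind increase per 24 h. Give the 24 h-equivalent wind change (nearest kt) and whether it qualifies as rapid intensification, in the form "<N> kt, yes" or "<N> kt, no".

V₁: ΔP = 12, V ≈ 6 × 12^0.641 ≈ 29.51 kt.
V₂: ΔP = 26, V ≈ 6 × 26^0.641 ≈ 48.43 kt.
ΔV over 6 h = 18.92 kt → 24 h equivalent = 18.92 × 24/6 ≈ 75.68 kt.
76 kt ≥ 30 kt ⇒ rapid intensification.

76 kt, yes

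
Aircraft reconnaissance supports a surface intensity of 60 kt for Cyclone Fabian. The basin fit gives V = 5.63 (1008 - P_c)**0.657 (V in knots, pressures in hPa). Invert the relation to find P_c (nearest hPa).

971 hPa

ΔP = (V / 5.63)^(1/0.657) = (60/5.63)^1.522.
60/5.63 = 10.657; 10.657^1.522 ≈ 36.66 hPa.
P_c = 1008 − 36.66 = 971.34 ≈ 971 hPa.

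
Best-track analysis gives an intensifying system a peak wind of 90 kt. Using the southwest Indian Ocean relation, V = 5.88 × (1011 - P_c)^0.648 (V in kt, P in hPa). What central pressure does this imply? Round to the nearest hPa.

944 hPa

ΔP = (V / 5.88)^(1/0.648) = (90/5.88)^1.543.
90/5.88 = 15.306; 15.306^1.543 ≈ 67.37 hPa.
P_c = 1011 − 67.37 = 943.63 ≈ 944 hPa.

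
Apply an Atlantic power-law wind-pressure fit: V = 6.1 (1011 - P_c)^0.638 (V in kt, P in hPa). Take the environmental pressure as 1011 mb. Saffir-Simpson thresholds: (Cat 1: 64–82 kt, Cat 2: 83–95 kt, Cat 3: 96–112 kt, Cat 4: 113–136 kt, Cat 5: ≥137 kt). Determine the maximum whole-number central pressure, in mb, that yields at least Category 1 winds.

Category 1 begins at V = 64 kt.
Required ΔP = (64/6.1)^(1/0.638) = 10.492^1.567 ≈ 39.82 mb.
P_c ≤ 1011 − 39.82 = 971.18, so the highest integer P_c is 971 mb.

971 mb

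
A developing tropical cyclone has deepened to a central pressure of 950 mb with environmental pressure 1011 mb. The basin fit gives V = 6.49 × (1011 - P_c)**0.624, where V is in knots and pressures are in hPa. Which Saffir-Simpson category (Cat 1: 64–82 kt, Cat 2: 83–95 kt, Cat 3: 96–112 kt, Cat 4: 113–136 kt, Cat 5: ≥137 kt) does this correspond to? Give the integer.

2

ΔP = 1011 − 950 = 61 mb.
V ≈ 6.49 × 61^0.624 = 6.49 × 13.00 ≈ 84 kt.
84 kt falls in the Category 2 band.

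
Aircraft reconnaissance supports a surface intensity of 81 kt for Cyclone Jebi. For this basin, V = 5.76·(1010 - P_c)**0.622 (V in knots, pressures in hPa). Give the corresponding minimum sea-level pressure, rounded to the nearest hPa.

ΔP = (V / 5.76)^(1/0.622) = (81/5.76)^1.608.
81/5.76 = 14.062; 14.062^1.608 ≈ 70.11 hPa.
P_c = 1010 − 70.11 = 939.89 ≈ 940 hPa.

940 hPa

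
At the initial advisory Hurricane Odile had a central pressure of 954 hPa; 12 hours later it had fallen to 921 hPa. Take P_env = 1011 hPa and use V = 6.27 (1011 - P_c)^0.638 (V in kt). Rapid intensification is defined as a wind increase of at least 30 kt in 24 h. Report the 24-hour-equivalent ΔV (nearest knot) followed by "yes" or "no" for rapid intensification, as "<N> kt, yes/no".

56 kt, yes

V₁: ΔP = 57, V ≈ 6.27 × 57^0.638 ≈ 82.70 kt.
V₂: ΔP = 90, V ≈ 6.27 × 90^0.638 ≈ 110.68 kt.
ΔV over 12 h = 27.98 kt → 24 h equivalent = 27.98 × 24/12 ≈ 55.96 kt.
56 kt ≥ 30 kt ⇒ rapid intensification.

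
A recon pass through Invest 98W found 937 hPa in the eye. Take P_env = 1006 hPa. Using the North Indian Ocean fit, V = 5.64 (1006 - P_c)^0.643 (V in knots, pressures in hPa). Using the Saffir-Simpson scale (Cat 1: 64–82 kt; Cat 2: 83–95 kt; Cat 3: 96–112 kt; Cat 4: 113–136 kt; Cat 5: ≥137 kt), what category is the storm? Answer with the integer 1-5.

ΔP = 1006 − 937 = 69 hPa.
V ≈ 5.64 × 69^0.643 = 5.64 × 15.22 ≈ 86 kt.
86 kt falls in the Category 2 band.

2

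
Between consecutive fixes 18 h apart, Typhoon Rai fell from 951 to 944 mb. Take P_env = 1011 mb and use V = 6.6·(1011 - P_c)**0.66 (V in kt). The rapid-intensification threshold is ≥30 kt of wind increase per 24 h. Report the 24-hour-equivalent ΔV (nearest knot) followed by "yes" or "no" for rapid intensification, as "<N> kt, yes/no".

10 kt, no

V₁: ΔP = 60, V ≈ 6.6 × 60^0.66 ≈ 98.43 kt.
V₂: ΔP = 67, V ≈ 6.6 × 67^0.66 ≈ 105.87 kt.
ΔV over 18 h = 7.44 kt → 24 h equivalent = 7.44 × 24/18 ≈ 9.92 kt.
10 kt < 30 kt ⇒ not rapid intensification.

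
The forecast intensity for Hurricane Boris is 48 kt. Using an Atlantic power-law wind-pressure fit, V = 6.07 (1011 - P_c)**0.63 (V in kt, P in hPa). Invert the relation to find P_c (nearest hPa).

ΔP = (V / 6.07)^(1/0.63) = (48/6.07)^1.587.
48/6.07 = 7.908; 7.908^1.587 ≈ 26.64 hPa.
P_c = 1011 − 26.64 = 984.36 ≈ 984 hPa.

984 hPa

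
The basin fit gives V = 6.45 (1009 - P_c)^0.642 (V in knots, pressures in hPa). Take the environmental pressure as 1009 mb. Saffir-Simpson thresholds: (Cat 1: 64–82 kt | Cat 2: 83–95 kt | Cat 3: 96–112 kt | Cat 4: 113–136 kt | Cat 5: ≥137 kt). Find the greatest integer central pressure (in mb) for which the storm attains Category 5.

892 mb

Category 5 begins at V = 137 kt.
Required ΔP = (137/6.45)^(1/0.642) = 21.240^1.558 ≈ 116.74 mb.
P_c ≤ 1009 − 116.74 = 892.26, so the highest integer P_c is 892 mb.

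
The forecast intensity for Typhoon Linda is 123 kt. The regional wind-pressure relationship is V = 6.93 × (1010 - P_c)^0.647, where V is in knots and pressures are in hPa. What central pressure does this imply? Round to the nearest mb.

925 mb

ΔP = (V / 6.93)^(1/0.647) = (123/6.93)^1.546.
123/6.93 = 17.749; 17.749^1.546 ≈ 85.25 mb.
P_c = 1010 − 85.25 = 924.75 ≈ 925 mb.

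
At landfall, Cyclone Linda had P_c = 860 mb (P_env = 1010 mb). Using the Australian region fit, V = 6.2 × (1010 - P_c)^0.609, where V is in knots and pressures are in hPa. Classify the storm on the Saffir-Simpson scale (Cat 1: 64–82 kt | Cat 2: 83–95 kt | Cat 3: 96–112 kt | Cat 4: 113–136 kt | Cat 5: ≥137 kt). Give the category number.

4

ΔP = 1010 − 860 = 150 mb.
V ≈ 6.2 × 150^0.609 = 6.2 × 21.15 ≈ 131 kt.
131 kt falls in the Category 4 band.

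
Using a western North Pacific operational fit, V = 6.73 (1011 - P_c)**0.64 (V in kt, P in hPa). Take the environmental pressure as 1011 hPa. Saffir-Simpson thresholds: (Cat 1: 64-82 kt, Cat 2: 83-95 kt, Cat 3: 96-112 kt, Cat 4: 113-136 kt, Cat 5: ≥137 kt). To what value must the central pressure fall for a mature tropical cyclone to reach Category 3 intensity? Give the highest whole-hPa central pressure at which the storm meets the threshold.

Category 3 begins at V = 96 kt.
Required ΔP = (96/6.73)^(1/0.64) = 14.264^1.562 ≈ 63.61 hPa.
P_c ≤ 1011 − 63.61 = 947.39, so the highest integer P_c is 947 hPa.

947 hPa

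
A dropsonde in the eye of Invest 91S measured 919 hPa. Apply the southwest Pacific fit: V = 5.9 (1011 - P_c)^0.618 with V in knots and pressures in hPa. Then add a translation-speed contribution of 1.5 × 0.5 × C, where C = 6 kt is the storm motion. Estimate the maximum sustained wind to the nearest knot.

ΔP = 1011 − 919 = 92 hPa.
92^0.618 ≈ 16.354.
V ≈ 5.9 × 16.354 ≈ 96.5 kt.
Translation term: 1.5 × 0.5 × 6 = 4.5 kt.
Corrected V ≈ 101 kt → 101 kt.

101 kt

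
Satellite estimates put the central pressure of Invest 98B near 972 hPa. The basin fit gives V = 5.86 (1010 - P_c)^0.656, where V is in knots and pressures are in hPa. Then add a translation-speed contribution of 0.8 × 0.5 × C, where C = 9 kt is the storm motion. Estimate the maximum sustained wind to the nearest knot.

67 kt

ΔP = 1010 − 972 = 38 hPa.
38^0.656 ≈ 10.873.
V ≈ 5.86 × 10.873 ≈ 63.7 kt.
Translation term: 0.8 × 0.5 × 9 = 3.6 kt.
Corrected V ≈ 67.3 kt → 67 kt.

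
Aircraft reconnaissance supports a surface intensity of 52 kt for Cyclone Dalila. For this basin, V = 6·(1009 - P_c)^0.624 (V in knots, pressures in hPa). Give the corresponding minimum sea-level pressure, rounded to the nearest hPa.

ΔP = (V / 6)^(1/0.624) = (52/6)^1.603.
52/6 = 8.667; 8.667^1.603 ≈ 31.84 hPa.
P_c = 1009 − 31.84 = 977.16 ≈ 977 hPa.

977 hPa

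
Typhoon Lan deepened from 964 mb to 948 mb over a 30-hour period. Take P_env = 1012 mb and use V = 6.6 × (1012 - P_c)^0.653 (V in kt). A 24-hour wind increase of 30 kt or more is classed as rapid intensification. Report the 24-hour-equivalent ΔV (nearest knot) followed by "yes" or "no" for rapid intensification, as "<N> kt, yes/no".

14 kt, no

V₁: ΔP = 48, V ≈ 6.6 × 48^0.653 ≈ 82.68 kt.
V₂: ΔP = 64, V ≈ 6.6 × 64^0.653 ≈ 99.77 kt.
ΔV over 30 h = 17.09 kt → 24 h equivalent = 17.09 × 24/30 ≈ 13.67 kt.
14 kt < 30 kt ⇒ not rapid intensification.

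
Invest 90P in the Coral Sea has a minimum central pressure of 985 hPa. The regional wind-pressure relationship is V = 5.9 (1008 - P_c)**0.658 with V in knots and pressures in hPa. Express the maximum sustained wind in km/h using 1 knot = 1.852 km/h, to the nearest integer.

ΔP = 1008 − 985 = 23 hPa.
V ≈ 5.9 × 23^0.658 = 5.9 × 7.871 ≈ 46.438 kt.
46.438 × 1.852 ≈ 86.00 km/h → 86 km/h.

86 km/h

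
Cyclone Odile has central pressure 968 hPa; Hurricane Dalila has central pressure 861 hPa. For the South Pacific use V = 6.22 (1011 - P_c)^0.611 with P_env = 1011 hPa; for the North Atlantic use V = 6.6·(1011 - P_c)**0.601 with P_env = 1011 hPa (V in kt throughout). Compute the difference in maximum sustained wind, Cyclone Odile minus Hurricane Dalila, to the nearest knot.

Cyclone Odile: ΔP = 43; V ≈ 6.22 × 43^0.611 ≈ 61.92 kt.
Hurricane Dalila: ΔP = 150; V ≈ 6.6 × 150^0.601 ≈ 134.08 kt.
Difference ≈ 61.92 − 134.08 = -72.16 → -72 kt.

-72 kt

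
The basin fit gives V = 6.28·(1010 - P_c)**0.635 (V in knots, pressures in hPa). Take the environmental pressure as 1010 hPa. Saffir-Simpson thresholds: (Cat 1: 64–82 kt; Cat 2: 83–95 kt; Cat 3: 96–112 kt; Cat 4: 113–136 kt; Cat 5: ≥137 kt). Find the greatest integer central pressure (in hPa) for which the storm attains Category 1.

971 hPa

Category 1 begins at V = 64 kt.
Required ΔP = (64/6.28)^(1/0.635) = 10.191^1.575 ≈ 38.70 hPa.
P_c ≤ 1010 − 38.70 = 971.30, so the highest integer P_c is 971 hPa.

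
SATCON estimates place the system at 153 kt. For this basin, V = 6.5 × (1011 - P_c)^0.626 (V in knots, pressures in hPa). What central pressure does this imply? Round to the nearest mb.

ΔP = (V / 6.5)^(1/0.626) = (153/6.5)^1.597.
153/6.5 = 23.538; 23.538^1.597 ≈ 155.36 mb.
P_c = 1011 − 155.36 = 855.64 ≈ 856 mb.

856 mb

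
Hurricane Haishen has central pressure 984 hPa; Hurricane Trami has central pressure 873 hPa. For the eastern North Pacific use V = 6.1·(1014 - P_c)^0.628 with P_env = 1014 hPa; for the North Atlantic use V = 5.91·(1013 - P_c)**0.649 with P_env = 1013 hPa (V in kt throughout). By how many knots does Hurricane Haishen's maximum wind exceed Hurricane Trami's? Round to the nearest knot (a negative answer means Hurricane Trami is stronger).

-94 kt

Hurricane Haishen: ΔP = 30; V ≈ 6.1 × 30^0.628 ≈ 51.64 kt.
Hurricane Trami: ΔP = 140; V ≈ 5.91 × 140^0.649 ≈ 146.02 kt.
Difference ≈ 51.64 − 146.02 = -94.38 → -94 kt.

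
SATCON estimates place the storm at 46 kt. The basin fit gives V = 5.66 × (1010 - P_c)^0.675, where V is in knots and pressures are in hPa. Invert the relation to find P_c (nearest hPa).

ΔP = (V / 5.66)^(1/0.675) = (46/5.66)^1.481.
46/5.66 = 8.127; 8.127^1.481 ≈ 22.29 hPa.
P_c = 1010 − 22.29 = 987.71 ≈ 988 hPa.

988 hPa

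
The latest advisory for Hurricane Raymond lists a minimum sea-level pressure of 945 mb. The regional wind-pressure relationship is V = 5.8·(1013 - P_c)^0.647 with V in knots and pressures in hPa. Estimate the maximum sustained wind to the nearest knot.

89 kt

ΔP = 1013 − 945 = 68 mb.
68^0.647 ≈ 15.333.
V ≈ 5.8 × 15.333 ≈ 88.9 kt.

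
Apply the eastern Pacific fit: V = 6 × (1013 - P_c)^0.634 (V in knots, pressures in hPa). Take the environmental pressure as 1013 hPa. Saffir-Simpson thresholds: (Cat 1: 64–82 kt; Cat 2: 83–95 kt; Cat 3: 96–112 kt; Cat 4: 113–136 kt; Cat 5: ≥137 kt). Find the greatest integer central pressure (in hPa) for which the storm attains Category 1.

971 hPa

Category 1 begins at V = 64 kt.
Required ΔP = (64/6)^(1/0.634) = 10.667^1.577 ≈ 41.83 hPa.
P_c ≤ 1013 − 41.83 = 971.17, so the highest integer P_c is 971 hPa.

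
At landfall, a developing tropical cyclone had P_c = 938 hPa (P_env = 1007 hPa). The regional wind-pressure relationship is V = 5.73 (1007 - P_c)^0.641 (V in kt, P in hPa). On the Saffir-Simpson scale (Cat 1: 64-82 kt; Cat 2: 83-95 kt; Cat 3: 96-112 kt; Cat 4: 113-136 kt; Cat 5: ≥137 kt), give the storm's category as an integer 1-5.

ΔP = 1007 − 938 = 69 hPa.
V ≈ 5.73 × 69^0.641 = 5.73 × 15.09 ≈ 86 kt.
86 kt falls in the Category 2 band.

2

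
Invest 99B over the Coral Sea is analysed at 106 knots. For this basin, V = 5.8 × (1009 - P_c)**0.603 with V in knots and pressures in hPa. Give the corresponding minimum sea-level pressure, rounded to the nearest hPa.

885 hPa

ΔP = (V / 5.8)^(1/0.603) = (106/5.8)^1.658.
106/5.8 = 18.276; 18.276^1.658 ≈ 123.78 hPa.
P_c = 1009 − 123.78 = 885.22 ≈ 885 hPa.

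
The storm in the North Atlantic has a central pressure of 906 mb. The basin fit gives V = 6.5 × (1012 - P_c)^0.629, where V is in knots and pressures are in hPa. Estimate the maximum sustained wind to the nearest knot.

ΔP = 1012 − 906 = 106 mb.
106^0.629 ≈ 18.790.
V ≈ 6.5 × 18.790 ≈ 122.1 kt.

122 kt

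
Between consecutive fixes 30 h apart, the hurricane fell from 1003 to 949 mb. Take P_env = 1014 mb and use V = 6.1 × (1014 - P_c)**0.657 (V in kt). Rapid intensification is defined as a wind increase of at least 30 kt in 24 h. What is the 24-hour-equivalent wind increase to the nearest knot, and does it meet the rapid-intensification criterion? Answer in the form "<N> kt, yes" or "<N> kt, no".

V₁: ΔP = 11, V ≈ 6.1 × 11^0.657 ≈ 29.48 kt.
V₂: ΔP = 65, V ≈ 6.1 × 65^0.657 ≈ 94.71 kt.
ΔV over 30 h = 65.23 kt → 24 h equivalent = 65.23 × 24/30 ≈ 52.18 kt.
52 kt ≥ 30 kt ⇒ rapid intensification.

52 kt, yes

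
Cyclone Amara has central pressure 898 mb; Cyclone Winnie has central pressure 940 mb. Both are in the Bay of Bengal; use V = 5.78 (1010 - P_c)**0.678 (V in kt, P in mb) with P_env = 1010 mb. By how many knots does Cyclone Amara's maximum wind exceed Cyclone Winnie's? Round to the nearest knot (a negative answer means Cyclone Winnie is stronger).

39 kt

Cyclone Amara: ΔP = 112; V ≈ 5.78 × 112^0.678 ≈ 141.68 kt.
Cyclone Winnie: ΔP = 70; V ≈ 5.78 × 70^0.678 ≈ 103.02 kt.
Difference ≈ 141.68 − 103.02 = 38.66 → 39 kt.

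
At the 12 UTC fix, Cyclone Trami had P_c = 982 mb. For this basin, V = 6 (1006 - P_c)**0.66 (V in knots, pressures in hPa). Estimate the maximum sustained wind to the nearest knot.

49 kt

ΔP = 1006 − 982 = 24 mb.
24^0.66 ≈ 8.146.
V ≈ 6 × 8.146 ≈ 48.9 kt.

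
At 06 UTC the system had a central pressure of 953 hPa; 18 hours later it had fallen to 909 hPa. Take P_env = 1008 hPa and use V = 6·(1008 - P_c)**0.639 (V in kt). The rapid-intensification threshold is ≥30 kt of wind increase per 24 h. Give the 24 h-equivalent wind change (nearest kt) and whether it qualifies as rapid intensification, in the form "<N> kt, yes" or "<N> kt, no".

47 kt, yes

V₁: ΔP = 55, V ≈ 6 × 55^0.639 ≈ 77.67 kt.
V₂: ΔP = 99, V ≈ 6 × 99^0.639 ≈ 113.07 kt.
ΔV over 18 h = 35.40 kt → 24 h equivalent = 35.40 × 24/18 ≈ 47.20 kt.
47 kt ≥ 30 kt ⇒ rapid intensification.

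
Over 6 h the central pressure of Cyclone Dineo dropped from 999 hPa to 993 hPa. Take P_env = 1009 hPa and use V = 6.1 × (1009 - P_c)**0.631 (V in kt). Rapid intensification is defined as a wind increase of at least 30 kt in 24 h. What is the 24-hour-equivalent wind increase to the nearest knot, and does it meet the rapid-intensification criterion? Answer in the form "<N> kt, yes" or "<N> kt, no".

36 kt, yes

V₁: ΔP = 10, V ≈ 6.1 × 10^0.631 ≈ 26.08 kt.
V₂: ΔP = 16, V ≈ 6.1 × 16^0.631 ≈ 35.09 kt.
ΔV over 6 h = 9.01 kt → 24 h equivalent = 9.01 × 24/6 ≈ 36.04 kt.
36 kt ≥ 30 kt ⇒ rapid intensification.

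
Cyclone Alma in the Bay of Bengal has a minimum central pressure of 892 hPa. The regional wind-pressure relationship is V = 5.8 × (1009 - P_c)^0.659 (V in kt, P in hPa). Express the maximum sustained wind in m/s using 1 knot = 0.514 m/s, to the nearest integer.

69 m/s

ΔP = 1009 − 892 = 117 hPa.
V ≈ 5.8 × 117^0.659 = 5.8 × 23.064 ≈ 133.771 kt.
133.771 × 0.514 ≈ 68.76 m/s → 69 m/s.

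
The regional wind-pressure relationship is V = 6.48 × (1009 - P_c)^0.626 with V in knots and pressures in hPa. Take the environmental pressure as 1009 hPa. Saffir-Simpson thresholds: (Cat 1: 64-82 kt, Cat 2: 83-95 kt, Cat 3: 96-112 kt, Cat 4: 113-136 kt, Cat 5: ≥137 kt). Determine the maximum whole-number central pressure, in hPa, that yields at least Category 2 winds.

950 hPa

Category 2 begins at V = 83 kt.
Required ΔP = (83/6.48)^(1/0.626) = 12.809^1.597 ≈ 58.77 hPa.
P_c ≤ 1009 − 58.77 = 950.23, so the highest integer P_c is 950 hPa.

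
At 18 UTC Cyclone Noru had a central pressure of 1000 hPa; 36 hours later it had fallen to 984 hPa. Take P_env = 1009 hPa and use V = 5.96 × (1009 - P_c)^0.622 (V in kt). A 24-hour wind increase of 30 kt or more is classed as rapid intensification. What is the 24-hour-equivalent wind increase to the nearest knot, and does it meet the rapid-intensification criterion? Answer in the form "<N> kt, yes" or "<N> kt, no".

V₁: ΔP = 9, V ≈ 5.96 × 9^0.622 ≈ 23.38 kt.
V₂: ΔP = 25, V ≈ 5.96 × 25^0.622 ≈ 44.13 kt.
ΔV over 36 h = 20.75 kt → 24 h equivalent = 20.75 × 24/36 ≈ 13.83 kt.
14 kt < 30 kt ⇒ not rapid intensification.

14 kt, no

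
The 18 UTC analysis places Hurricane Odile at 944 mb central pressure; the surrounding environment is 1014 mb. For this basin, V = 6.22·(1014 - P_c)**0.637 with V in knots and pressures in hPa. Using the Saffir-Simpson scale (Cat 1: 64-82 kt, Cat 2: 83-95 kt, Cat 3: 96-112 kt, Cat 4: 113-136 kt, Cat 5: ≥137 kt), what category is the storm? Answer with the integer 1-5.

ΔP = 1014 − 944 = 70 mb.
V ≈ 6.22 × 70^0.637 = 6.22 × 14.97 ≈ 93 kt.
93 kt falls in the Category 2 band.

2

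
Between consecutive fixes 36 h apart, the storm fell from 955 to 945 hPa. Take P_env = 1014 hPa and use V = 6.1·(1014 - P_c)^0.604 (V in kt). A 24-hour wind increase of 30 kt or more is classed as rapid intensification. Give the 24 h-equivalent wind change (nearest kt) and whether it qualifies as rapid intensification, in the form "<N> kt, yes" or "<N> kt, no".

5 kt, no

V₁: ΔP = 59, V ≈ 6.1 × 59^0.604 ≈ 71.60 kt.
V₂: ΔP = 69, V ≈ 6.1 × 69^0.604 ≈ 78.70 kt.
ΔV over 36 h = 7.10 kt → 24 h equivalent = 7.10 × 24/36 ≈ 4.73 kt.
5 kt < 30 kt ⇒ not rapid intensification.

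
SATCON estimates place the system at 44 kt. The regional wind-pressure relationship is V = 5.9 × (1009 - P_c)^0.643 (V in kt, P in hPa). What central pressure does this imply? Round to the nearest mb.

986 mb

ΔP = (V / 5.9)^(1/0.643) = (44/5.9)^1.555.
44/5.9 = 7.458; 7.458^1.555 ≈ 22.76 mb.
P_c = 1009 − 22.76 = 986.24 ≈ 986 mb.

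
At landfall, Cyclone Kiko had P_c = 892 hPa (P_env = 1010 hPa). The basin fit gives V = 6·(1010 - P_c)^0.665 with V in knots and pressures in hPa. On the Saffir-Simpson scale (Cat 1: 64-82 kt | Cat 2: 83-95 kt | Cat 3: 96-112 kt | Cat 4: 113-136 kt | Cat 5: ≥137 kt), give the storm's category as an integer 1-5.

ΔP = 1010 − 892 = 118 hPa.
V ≈ 6 × 118^0.665 = 6 × 23.87 ≈ 143 kt.
143 kt falls in the Category 5 band.

5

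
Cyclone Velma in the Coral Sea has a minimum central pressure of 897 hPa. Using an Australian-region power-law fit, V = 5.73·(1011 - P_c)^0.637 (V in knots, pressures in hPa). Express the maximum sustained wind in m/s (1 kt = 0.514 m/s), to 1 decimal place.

ΔP = 1011 − 897 = 114 hPa.
V ≈ 5.73 × 114^0.637 = 5.73 × 20.429 ≈ 117.059 kt.
117.059 × 0.514 ≈ 60.17 m/s → 60.2 m/s.

60.2 m/s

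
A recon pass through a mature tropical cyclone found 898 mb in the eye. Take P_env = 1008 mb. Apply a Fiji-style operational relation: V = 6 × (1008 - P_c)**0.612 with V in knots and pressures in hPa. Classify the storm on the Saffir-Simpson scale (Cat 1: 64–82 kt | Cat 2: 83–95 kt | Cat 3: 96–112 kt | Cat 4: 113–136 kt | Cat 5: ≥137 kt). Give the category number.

3

ΔP = 1008 − 898 = 110 mb.
V ≈ 6 × 110^0.612 = 6 × 17.76 ≈ 107 kt.
107 kt falls in the Category 3 band.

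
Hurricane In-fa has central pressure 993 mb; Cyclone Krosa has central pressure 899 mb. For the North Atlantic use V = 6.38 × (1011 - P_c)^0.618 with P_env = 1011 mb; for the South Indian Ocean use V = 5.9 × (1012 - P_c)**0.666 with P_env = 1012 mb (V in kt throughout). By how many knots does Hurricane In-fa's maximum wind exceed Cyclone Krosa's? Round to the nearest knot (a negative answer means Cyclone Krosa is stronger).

-99 kt

Hurricane In-fa: ΔP = 18; V ≈ 6.38 × 18^0.618 ≈ 38.07 kt.
Cyclone Krosa: ΔP = 113; V ≈ 5.9 × 113^0.666 ≈ 137.47 kt.
Difference ≈ 38.07 − 137.47 = -99.40 → -99 kt.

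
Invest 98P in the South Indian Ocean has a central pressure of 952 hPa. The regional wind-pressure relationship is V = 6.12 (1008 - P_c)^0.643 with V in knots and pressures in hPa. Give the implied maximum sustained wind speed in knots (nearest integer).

ΔP = 1008 − 952 = 56 hPa.
56^0.643 ≈ 13.307.
V ≈ 6.12 × 13.307 ≈ 81.4 kt.

81 kt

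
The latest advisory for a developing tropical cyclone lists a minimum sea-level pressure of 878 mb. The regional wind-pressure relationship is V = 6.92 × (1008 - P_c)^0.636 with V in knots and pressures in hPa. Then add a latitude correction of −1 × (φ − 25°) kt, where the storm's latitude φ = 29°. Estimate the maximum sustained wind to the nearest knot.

149 kt

ΔP = 1008 − 878 = 130 mb.
130^0.636 ≈ 22.104.
V ≈ 6.92 × 22.104 ≈ 153.0 kt.
Latitude correction: −1 × (29 − 25) = -4 kt.
Corrected V ≈ 149 kt → 149 kt.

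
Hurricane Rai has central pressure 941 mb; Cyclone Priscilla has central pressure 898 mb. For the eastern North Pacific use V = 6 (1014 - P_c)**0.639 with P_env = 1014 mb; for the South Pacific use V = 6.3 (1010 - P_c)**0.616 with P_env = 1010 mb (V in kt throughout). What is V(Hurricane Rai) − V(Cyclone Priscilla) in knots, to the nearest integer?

-22 kt

Hurricane Rai: ΔP = 73; V ≈ 6 × 73^0.639 ≈ 93.07 kt.
Cyclone Priscilla: ΔP = 112; V ≈ 6.3 × 112^0.616 ≈ 115.25 kt.
Difference ≈ 93.07 − 115.25 = -22.18 → -22 kt.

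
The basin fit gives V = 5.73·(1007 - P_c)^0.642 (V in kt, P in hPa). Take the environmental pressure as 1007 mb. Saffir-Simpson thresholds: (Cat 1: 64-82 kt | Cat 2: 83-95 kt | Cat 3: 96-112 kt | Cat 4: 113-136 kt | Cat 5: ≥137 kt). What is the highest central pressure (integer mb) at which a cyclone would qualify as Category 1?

964 mb

Category 1 begins at V = 64 kt.
Required ΔP = (64/5.73)^(1/0.642) = 11.169^1.558 ≈ 42.90 mb.
P_c ≤ 1007 − 42.90 = 964.10, so the highest integer P_c is 964 mb.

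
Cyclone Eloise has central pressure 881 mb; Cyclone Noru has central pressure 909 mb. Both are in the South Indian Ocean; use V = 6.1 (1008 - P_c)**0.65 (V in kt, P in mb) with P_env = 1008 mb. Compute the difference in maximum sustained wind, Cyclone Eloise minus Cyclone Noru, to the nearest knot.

Cyclone Eloise: ΔP = 127; V ≈ 6.1 × 127^0.65 ≈ 142.17 kt.
Cyclone Noru: ΔP = 99; V ≈ 6.1 × 99^0.65 ≈ 120.92 kt.
Difference ≈ 142.17 − 120.92 = 21.25 → 21 kt.

21 kt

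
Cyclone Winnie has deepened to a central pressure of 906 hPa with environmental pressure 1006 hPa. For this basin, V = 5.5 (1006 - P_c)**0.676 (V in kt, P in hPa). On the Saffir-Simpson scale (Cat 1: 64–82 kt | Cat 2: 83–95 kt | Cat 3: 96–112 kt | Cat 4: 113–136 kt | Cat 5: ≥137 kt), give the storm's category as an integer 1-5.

ΔP = 1006 − 906 = 100 hPa.
V ≈ 5.5 × 100^0.676 = 5.5 × 22.49 ≈ 124 kt.
124 kt falls in the Category 4 band.

4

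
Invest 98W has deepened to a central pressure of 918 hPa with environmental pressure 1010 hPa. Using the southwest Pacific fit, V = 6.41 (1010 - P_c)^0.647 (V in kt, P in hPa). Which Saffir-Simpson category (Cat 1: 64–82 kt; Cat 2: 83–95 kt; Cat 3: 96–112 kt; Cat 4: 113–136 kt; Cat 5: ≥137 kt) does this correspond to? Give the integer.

ΔP = 1010 − 918 = 92 hPa.
V ≈ 6.41 × 92^0.647 = 6.41 × 18.65 ≈ 120 kt.
120 kt falls in the Category 4 band.

4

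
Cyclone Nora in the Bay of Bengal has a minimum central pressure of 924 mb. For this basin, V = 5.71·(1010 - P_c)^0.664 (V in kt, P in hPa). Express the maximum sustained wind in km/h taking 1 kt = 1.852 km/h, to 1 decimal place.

203.6 km/h

ΔP = 1010 − 924 = 86 mb.
V ≈ 5.71 × 86^0.664 = 5.71 × 19.253 ≈ 109.937 kt.
109.937 × 1.852 ≈ 203.60 km/h → 203.6 km/h.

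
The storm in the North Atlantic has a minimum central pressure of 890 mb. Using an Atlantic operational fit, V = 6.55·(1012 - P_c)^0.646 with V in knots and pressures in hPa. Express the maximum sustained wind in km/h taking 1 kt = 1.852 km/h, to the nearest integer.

270 km/h

ΔP = 1012 − 890 = 122 mb.
V ≈ 6.55 × 122^0.646 = 6.55 × 22.273 ≈ 145.891 kt.
145.891 × 1.852 ≈ 270.19 km/h → 270 km/h.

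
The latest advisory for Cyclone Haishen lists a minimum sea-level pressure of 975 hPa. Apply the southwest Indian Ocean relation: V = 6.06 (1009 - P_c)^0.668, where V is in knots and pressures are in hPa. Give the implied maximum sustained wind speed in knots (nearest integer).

64 kt

ΔP = 1009 − 975 = 34 hPa.
34^0.668 ≈ 10.545.
V ≈ 6.06 × 10.545 ≈ 63.9 kt.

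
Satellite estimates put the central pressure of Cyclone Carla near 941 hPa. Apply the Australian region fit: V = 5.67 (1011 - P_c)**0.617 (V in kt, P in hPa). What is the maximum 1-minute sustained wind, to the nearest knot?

78 kt

ΔP = 1011 − 941 = 70 hPa.
70^0.617 ≈ 13.754.
V ≈ 5.67 × 13.754 ≈ 78.0 kt.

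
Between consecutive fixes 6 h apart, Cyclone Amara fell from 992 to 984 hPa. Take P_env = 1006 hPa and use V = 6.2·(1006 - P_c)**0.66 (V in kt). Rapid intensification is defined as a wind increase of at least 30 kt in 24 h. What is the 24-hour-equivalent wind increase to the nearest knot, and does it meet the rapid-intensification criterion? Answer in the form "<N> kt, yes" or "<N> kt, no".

49 kt, yes

V₁: ΔP = 14, V ≈ 6.2 × 14^0.66 ≈ 35.39 kt.
V₂: ΔP = 22, V ≈ 6.2 × 22^0.66 ≈ 47.69 kt.
ΔV over 6 h = 12.30 kt → 24 h equivalent = 12.30 × 24/6 ≈ 49.20 kt.
49 kt ≥ 30 kt ⇒ rapid intensification.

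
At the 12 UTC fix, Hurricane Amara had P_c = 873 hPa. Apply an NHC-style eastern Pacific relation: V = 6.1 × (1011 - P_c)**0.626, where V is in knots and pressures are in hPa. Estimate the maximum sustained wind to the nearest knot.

ΔP = 1011 − 873 = 138 hPa.
138^0.626 ≈ 21.856.
V ≈ 6.1 × 21.856 ≈ 133.3 kt.

133 kt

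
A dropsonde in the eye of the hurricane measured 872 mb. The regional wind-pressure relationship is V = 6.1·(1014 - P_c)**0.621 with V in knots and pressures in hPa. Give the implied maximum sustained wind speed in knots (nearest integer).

132 kt

ΔP = 1014 − 872 = 142 mb.
142^0.621 ≈ 21.706.
V ≈ 6.1 × 21.706 ≈ 132.4 kt.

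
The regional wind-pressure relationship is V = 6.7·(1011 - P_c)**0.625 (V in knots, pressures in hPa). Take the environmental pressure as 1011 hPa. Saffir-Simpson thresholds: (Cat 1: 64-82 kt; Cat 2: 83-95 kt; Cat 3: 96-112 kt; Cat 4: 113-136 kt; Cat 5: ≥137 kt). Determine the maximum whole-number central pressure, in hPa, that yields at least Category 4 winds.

Category 4 begins at V = 113 kt.
Required ΔP = (113/6.7)^(1/0.625) = 16.866^1.600 ≈ 91.88 hPa.
P_c ≤ 1011 − 91.88 = 919.12, so the highest integer P_c is 919 hPa.

919 hPa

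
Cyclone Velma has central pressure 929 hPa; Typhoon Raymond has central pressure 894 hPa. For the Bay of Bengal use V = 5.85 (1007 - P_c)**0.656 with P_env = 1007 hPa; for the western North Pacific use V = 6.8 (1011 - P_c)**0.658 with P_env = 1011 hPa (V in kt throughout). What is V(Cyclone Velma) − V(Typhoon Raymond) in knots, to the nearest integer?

Cyclone Velma: ΔP = 78; V ≈ 5.85 × 78^0.656 ≈ 101.95 kt.
Typhoon Raymond: ΔP = 117; V ≈ 6.8 × 117^0.658 ≈ 156.09 kt.
Difference ≈ 101.95 − 156.09 = -54.14 → -54 kt.

-54 kt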